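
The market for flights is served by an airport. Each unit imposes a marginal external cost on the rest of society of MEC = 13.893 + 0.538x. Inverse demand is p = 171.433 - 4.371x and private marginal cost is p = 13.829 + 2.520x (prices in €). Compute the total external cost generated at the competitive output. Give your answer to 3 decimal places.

€458.456

Market equilibrium (private): 13.829 + 2.520x = 171.433 - 4.371x → x_m = 22.8710.
Total external cost = ∫₀^{x_m} (13.893 + 0.538x) dx = 13.893×22.8710 + ½×0.538×22.8710² = 458.4560.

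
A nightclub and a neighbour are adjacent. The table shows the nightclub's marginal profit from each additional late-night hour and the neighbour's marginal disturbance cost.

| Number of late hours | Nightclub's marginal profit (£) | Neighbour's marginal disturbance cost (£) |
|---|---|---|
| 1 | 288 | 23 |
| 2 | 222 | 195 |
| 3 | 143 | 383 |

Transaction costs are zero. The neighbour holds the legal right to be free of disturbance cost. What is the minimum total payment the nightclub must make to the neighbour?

Efficient level: marginal profit ≥ marginal disturbance cost through level 2, so k* = 2.
With the neighbour holding the right, the nightclub must at least compensate total damage at k*: 23 + 195 = 218.

£218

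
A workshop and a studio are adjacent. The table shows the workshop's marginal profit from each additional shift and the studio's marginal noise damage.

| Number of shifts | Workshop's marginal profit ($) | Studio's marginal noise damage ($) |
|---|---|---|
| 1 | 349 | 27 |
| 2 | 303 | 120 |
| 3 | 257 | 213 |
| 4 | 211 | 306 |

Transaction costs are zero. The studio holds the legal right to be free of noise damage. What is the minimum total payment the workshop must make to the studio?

$360

Efficient level: marginal profit ≥ marginal noise damage through level 3, so k* = 3.
With the studio holding the right, the workshop must at least compensate total damage at k*: 27 + 120 + 213 = 360.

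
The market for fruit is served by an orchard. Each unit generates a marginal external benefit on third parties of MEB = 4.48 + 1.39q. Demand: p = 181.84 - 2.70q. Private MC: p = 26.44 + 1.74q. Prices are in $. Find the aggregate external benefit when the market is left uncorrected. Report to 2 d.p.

$1008.18

Market equilibrium (private): 26.44 + 1.74q = 181.84 - 2.70q → q_m = 35.0000.
Total external benefit = ∫₀^{q_m} (4.48 + 1.39q) dq = 4.48×35.0000 + ½×1.39×35.0000² = 1008.1750.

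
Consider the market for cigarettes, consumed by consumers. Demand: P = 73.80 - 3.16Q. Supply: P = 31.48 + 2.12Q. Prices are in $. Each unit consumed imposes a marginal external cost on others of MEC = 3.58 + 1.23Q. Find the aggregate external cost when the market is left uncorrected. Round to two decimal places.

$68.20

Market equilibrium (private): 31.48 + 2.12Q = 73.80 - 3.16Q → Q_m = 8.0152.
Total external cost = ∫₀^{Q_m} (3.58 + 1.23Q) dQ = 3.58×8.0152 + ½×1.23×8.0152² = 68.2041.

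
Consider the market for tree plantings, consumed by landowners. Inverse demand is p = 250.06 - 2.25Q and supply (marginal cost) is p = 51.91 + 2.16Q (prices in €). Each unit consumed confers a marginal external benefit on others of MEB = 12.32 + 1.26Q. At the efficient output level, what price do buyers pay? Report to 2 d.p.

Social marginal benefit = demand + MEB = 262.38 - 0.99Q.
Set SMB = MC: 262.38 - 0.99Q = 51.91 + 2.16Q → Q* = 66.8159.
Consumer price on the demand curve at Q*: 250.06 − 2.25×66.8159 = 99.7242.

P = €99.72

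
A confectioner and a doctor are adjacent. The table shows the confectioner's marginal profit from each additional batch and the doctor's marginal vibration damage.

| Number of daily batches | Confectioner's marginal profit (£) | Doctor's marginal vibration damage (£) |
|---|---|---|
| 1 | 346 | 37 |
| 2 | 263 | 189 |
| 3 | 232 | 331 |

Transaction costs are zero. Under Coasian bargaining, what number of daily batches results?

2

Bargaining reaches the level where marginal profit last exceeds marginal vibration damage.
That holds through level 2 (263 ≥ 189) but not at 3 (232 < 331).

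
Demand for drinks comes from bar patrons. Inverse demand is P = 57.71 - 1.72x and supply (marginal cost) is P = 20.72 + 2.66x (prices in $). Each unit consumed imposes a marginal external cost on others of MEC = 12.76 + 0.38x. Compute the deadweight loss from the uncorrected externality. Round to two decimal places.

DWL = $26.79

Market equilibrium (private): 20.72 + 2.66x = 57.71 - 1.72x → x_m = 8.4452.
Social marginal benefit = demand − MEC = 44.95 - 2.10x.
Set SMB = MC: 44.95 - 2.10x = 20.72 + 2.66x → x* = 5.0903.
Height of the DWL triangle at x_m is MC(x_m) − SMB(x_m) = MEC(x_m) = 15.9692.
DWL = ½ × 3.3549 × 15.9692 = 26.7875.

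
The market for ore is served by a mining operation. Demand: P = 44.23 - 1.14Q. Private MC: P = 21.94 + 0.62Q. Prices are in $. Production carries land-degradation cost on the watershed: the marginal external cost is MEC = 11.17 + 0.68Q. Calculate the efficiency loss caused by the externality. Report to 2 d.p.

DWL = $80.19

Market equilibrium (private): 21.94 + 0.62Q = 44.23 - 1.14Q → Q_m = 12.6648.
Social marginal cost = private MC + MEC = 33.11 + 1.30Q.
Set SMC = demand: 33.11 + 1.30Q = 44.23 - 1.14Q → Q* = 4.5574.
The loss is the area between SMC and demand from Q* to Q_m; with linear curves that's a triangle of height MEC(Q_m).
DWL = ½ × 8.1074 × 19.7820 = 80.1903.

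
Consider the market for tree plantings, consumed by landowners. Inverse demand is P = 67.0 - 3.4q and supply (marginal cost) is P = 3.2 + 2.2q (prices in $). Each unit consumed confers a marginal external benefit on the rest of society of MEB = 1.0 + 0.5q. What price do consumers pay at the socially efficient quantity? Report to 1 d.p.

P = $23.8

Social marginal benefit = demand + MEB = 68.0 - 2.9q.
Set SMB = MC: 68.0 - 2.9q = 3.2 + 2.2q → q* = 12.7059.
Consumer price on the demand curve at q*: 67.0 − 3.4×12.7059 = 23.7999.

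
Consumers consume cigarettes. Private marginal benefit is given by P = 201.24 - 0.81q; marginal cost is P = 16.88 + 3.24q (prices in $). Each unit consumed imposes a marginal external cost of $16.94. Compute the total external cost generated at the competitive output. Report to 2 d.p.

$771.13

Market equilibrium (private): 16.88 + 3.24q = 201.24 - 0.81q → q_m = 45.5210.
Total external cost = MEC × q_m = 16.94 × 45.5210 = 771.1257.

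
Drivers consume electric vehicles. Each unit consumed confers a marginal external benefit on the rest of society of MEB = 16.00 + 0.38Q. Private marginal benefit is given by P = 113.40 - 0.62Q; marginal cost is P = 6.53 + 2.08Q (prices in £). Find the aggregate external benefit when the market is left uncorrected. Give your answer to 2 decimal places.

Market equilibrium (private): 6.53 + 2.08Q = 113.40 - 0.62Q → Q_m = 39.5815.
Total external benefit = ∫₀^{Q_m} (16.00 + 0.38Q) dQ = 16.00×39.5815 + ½×0.38×39.5815² = 930.9761.

£930.98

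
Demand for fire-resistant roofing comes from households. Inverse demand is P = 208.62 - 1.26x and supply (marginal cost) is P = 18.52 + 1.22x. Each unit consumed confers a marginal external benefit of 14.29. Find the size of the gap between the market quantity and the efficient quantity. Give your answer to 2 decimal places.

5.76 units

Market equilibrium (private): 18.52 + 1.22x = 208.62 - 1.26x → x_m = 76.6532.
Social marginal benefit = demand + MEB = 222.91 - 1.26x.
Set SMB = MC: 222.91 - 1.26x = 18.52 + 1.22x → x* = 82.4153.
Gap = |76.6532 − 82.4153| = 5.7621.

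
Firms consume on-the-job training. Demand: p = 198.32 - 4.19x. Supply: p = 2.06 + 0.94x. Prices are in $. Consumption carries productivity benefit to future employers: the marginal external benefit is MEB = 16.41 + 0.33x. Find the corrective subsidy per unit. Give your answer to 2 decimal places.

subsidy = $31.03 per unit

Social marginal benefit = demand + MEB = 214.73 - 3.86x.
Set SMB = MC: 214.73 - 3.86x = 2.06 + 0.94x → x* = 44.3063.
The Pigouvian subsidy equals MEB at x*: 16.41 + 0.33×44.3063 = 31.0311.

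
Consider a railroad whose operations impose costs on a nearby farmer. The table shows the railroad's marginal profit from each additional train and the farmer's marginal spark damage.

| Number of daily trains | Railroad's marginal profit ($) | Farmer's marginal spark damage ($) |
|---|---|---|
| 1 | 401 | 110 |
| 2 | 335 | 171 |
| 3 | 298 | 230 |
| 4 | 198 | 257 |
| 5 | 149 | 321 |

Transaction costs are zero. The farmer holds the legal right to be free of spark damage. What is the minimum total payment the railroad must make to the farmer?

Efficient level: marginal profit ≥ marginal spark damage through level 3, so k* = 3.
With the farmer holding the right, the railroad must at least compensate total damage at k*: 110 + 171 + 230 = 511.

$511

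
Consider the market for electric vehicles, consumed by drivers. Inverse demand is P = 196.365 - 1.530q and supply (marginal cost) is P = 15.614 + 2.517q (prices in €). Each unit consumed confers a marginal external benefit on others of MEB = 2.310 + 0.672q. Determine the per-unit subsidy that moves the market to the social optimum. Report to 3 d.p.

Social marginal benefit = demand + MEB = 198.675 - 0.858q.
Set SMB = MC: 198.675 - 0.858q = 15.614 + 2.517q → q* = 54.2403.
The Pigouvian subsidy equals MEB at q*: 2.310 + 0.672×54.2403 = 38.7595.

subsidy = €38.759 per unit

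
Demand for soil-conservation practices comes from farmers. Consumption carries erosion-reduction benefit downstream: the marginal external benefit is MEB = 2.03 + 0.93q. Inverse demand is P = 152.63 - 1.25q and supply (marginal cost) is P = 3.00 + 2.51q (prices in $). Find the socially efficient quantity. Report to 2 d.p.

Social marginal benefit = demand + MEB = 154.66 - 0.32q.
Set SMB = MC: 154.66 - 0.32q = 3.00 + 2.51q → q* = 53.5901.

q* = 53.59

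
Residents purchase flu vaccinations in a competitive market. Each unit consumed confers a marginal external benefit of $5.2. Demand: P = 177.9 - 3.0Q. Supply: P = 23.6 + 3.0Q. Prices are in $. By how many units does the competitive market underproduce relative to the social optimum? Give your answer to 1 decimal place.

0.9 units

Market equilibrium (private): 23.6 + 3.0Q = 177.9 - 3.0Q → Q_m = 25.7167.
Social marginal benefit = demand + MEB = 183.1 - 3.0Q.
Set SMB = MC: 183.1 - 3.0Q = 23.6 + 3.0Q → Q* = 26.5833.
Gap = |25.7167 − 26.5833| = 0.8666.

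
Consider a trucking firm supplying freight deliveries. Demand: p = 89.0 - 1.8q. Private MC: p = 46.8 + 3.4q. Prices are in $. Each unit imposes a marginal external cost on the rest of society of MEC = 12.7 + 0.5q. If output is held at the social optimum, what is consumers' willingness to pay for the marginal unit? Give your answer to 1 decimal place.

Social marginal cost = private MC + MEC = 59.5 + 3.9q.
Set SMC = demand: 59.5 + 3.9q = 89.0 - 1.8q → q* = 5.1754.
Consumer price on the demand curve at q*: 89.0 − 1.8×5.1754 = 79.6843.

P = $79.7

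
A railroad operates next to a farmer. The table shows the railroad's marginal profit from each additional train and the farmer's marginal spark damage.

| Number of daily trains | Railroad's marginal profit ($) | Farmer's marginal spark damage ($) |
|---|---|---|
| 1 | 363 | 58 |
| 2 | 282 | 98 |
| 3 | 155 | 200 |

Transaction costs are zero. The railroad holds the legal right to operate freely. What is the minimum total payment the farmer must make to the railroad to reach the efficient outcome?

Left alone the railroad would choose level 3 (marginal profit stays positive).
Efficient level: k* = 2 (marginal profit ≥ marginal spark damage through 2).
The farmer must at least cover the railroad's forgone profit from cutting 3→2: 155 = 155.

$155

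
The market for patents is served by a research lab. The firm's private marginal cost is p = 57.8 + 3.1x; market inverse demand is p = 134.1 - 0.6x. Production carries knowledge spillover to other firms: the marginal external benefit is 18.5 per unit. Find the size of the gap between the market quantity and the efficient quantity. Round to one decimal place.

5.0 units

Market equilibrium (private): 57.8 + 3.1x = 134.1 - 0.6x → x_m = 20.6216.
Social marginal cost = private MC − MEB = 39.3 + 3.1x.
Set SMC = demand: 39.3 + 3.1x = 134.1 - 0.6x → x* = 25.6216.
Gap = |20.6216 − 25.6216| = 5.0000.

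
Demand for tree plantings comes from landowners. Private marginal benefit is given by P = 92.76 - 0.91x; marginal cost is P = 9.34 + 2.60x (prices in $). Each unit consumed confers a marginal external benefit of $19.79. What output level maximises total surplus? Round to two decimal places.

x* = 29.40

Social marginal benefit = demand + MEB = 112.55 - 0.91x.
Set SMB = MC: 112.55 - 0.91x = 9.34 + 2.60x → x* = 29.4046.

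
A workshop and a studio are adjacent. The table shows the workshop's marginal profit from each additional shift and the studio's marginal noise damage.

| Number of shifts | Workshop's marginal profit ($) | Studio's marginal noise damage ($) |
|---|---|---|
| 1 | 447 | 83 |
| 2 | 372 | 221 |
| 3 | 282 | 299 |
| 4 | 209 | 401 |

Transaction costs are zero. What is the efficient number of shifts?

2

Bargaining reaches the level where marginal profit last exceeds marginal noise damage.
That holds through level 2 (372 ≥ 221) but not at 3 (282 < 299).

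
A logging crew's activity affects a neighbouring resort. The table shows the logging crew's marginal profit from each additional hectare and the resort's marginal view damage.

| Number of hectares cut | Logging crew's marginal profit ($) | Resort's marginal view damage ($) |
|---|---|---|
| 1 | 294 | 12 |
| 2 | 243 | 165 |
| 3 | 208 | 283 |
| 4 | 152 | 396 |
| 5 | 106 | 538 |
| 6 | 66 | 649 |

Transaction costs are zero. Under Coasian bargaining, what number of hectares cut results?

2

Bargaining reaches the level where marginal profit last exceeds marginal view damage.
That holds through level 2 (243 ≥ 165) but not at 3 (208 < 283).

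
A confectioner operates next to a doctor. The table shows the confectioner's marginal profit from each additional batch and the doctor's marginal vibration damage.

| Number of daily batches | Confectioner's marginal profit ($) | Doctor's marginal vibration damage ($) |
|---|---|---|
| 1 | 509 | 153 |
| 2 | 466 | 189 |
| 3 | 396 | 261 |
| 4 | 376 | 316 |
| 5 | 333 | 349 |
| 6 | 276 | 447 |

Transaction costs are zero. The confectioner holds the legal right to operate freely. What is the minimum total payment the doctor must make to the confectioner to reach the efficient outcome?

$609

Left alone the confectioner would choose level 6 (marginal profit stays positive).
Efficient level: k* = 4 (marginal profit ≥ marginal vibration damage through 4).
The doctor must at least cover the confectioner's forgone profit from cutting 6→4: 333 + 276 = 609.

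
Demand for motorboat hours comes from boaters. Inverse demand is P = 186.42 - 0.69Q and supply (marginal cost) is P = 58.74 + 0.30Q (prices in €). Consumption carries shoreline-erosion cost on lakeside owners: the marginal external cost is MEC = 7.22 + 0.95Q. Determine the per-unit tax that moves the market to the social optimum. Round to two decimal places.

tax = €66.21 per unit

Social marginal benefit = demand − MEC = 179.20 - 1.64Q.
Set SMB = MC: 179.20 - 1.64Q = 58.74 + 0.30Q → Q* = 62.0928.
The Pigouvian tax equals MEC at Q*: 7.22 + 0.95×62.0928 = 66.2082.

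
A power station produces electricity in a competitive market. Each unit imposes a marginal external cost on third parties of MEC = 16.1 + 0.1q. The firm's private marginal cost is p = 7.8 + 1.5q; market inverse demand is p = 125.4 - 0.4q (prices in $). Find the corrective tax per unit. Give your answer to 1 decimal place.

tax = $21.2 per unit

Social marginal cost = private MC + MEC = 23.9 + 1.6q.
Set SMC = demand: 23.9 + 1.6q = 125.4 - 0.4q → q* = 50.7500.
The Pigouvian tax equals MEC at q*: 16.1 + 0.1×50.7500 = 21.1750.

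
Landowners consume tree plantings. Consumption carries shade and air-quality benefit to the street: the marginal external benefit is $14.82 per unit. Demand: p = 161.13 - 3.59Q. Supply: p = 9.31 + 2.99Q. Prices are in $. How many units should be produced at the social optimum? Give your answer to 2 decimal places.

Q* = 25.33

Social marginal benefit = demand + MEB = 175.95 - 3.59Q.
Set SMB = MC: 175.95 - 3.59Q = 9.31 + 2.99Q → Q* = 25.3252.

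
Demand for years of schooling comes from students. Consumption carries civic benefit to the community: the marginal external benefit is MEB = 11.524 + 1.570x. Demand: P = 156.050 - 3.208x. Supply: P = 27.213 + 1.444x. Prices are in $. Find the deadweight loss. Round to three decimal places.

Market equilibrium (private): 27.213 + 1.444x = 156.050 - 3.208x → x_m = 27.6950.
Social marginal benefit = demand + MEB = 167.574 - 1.638x.
Set SMB = MC: 167.574 - 1.638x = 27.213 + 1.444x → x* = 45.5422.
Height of the DWL triangle at x_m is SMB(x_m) − MC(x_m) = MEB(x_m) = 55.0051.
DWL = ½ × 17.8472 × 55.0051 = 490.8435.

DWL = $490.844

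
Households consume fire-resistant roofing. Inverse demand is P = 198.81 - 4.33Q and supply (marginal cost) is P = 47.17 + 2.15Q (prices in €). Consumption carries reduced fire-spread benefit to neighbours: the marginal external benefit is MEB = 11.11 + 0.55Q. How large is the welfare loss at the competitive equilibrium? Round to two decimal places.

DWL = €48.49

Market equilibrium (private): 47.17 + 2.15Q = 198.81 - 4.33Q → Q_m = 23.4012.
Social marginal benefit = demand + MEB = 209.92 - 3.78Q.
Set SMB = MC: 209.92 - 3.78Q = 47.17 + 2.15Q → Q* = 27.4452.
The welfare-loss triangle has base |Q_m − Q*| and height MEB(Q_m) (the vertical gap between SMB and MC is zero at Q* and MEB at Q_m).
DWL = ½ × 4.0440 × 23.9807 = 48.4890.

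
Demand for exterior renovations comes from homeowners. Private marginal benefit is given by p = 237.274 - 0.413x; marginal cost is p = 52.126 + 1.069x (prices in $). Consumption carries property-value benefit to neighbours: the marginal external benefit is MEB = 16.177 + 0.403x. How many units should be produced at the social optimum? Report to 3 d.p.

x* = 186.585

Social marginal benefit = demand + MEB = 253.451 - 0.010x.
Set SMB = MC: 253.451 - 0.010x = 52.126 + 1.069x → x* = 186.5848.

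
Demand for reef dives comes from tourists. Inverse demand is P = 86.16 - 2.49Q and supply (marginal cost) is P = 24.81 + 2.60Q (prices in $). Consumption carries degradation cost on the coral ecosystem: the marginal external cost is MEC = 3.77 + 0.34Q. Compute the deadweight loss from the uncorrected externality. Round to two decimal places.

DWL = $5.70

Market equilibrium (private): 24.81 + 2.60Q = 86.16 - 2.49Q → Q_m = 12.0530.
Social marginal benefit = demand − MEC = 82.39 - 2.83Q.
Set SMB = MC: 82.39 - 2.83Q = 24.81 + 2.60Q → Q* = 10.6041.
The welfare-loss triangle has base |Q_m − Q*| and height MEC(Q_m) (the vertical gap between SMB and MC is zero at Q* and MEC at Q_m).
DWL = ½ × 1.4489 × 7.8680 = 5.7000.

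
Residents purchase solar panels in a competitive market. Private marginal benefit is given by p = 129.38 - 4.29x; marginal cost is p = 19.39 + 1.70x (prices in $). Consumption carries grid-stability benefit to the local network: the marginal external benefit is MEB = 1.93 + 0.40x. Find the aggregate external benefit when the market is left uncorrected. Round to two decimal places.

Market equilibrium (private): 19.39 + 1.70x = 129.38 - 4.29x → x_m = 18.3623.
Total external benefit = ∫₀^{x_m} (1.93 + 0.40x) dx = 1.93×18.3623 + ½×0.40×18.3623² = 102.8741.

$102.87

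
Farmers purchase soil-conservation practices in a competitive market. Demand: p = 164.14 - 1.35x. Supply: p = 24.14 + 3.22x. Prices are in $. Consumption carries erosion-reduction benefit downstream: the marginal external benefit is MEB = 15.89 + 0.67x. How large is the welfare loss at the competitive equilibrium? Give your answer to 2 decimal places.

Market equilibrium (private): 24.14 + 3.22x = 164.14 - 1.35x → x_m = 30.6346.
Social marginal benefit = demand + MEB = 180.03 - 0.68x.
Set SMB = MC: 180.03 - 0.68x = 24.14 + 3.22x → x* = 39.9718.
The welfare-loss triangle has base |x_m − x*| and height MEB(x_m) (the vertical gap between SMB and MC is zero at x* and MEB at x_m).
DWL = ½ × 9.3372 × 36.4152 = 170.0080.

DWL = $170.01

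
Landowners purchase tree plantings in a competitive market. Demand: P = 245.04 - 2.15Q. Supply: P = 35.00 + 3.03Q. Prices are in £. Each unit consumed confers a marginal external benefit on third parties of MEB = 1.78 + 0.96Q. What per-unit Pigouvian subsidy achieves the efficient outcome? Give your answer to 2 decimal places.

subsidy = £49.97 per unit

Social marginal benefit = demand + MEB = 246.82 - 1.19Q.
Set SMB = MC: 246.82 - 1.19Q = 35.00 + 3.03Q → Q* = 50.1943.
The Pigouvian subsidy equals MEB at Q*: 1.78 + 0.96×50.1943 = 49.9665.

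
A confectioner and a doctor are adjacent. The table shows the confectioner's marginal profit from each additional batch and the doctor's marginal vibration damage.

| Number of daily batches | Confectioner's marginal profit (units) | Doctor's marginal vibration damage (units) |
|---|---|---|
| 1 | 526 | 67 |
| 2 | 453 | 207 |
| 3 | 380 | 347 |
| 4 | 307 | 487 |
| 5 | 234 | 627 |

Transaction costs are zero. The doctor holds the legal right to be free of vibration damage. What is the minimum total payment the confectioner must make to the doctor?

Efficient level: marginal profit ≥ marginal vibration damage through level 3, so k* = 3.
With the doctor holding the right, the confectioner must at least compensate total damage at k*: 67 + 207 + 347 = 621.

621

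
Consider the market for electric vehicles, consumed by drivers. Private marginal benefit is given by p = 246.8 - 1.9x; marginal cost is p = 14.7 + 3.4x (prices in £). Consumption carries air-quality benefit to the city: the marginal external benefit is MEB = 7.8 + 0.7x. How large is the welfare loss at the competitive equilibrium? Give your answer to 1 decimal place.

Market equilibrium (private): 14.7 + 3.4x = 246.8 - 1.9x → x_m = 43.7925.
Social marginal benefit = demand + MEB = 254.6 - 1.2x.
Set SMB = MC: 254.6 - 1.2x = 14.7 + 3.4x → x* = 52.1522.
Between x* and x_m the wedge SMB − MC runs linearly from 0 to MEB(x_m), so the loss is a triangle.
DWL = ½ × 8.3597 × 38.4547 = 160.7349.

DWL = £160.7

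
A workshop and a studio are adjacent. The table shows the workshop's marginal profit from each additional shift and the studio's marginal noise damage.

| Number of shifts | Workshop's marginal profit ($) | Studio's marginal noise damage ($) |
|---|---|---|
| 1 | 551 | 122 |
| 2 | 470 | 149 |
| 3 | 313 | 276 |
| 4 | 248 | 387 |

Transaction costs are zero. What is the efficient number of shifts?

Bargaining reaches the level where marginal profit last exceeds marginal noise damage.
That holds through level 3 (313 ≥ 276) but not at 4 (248 < 387).

3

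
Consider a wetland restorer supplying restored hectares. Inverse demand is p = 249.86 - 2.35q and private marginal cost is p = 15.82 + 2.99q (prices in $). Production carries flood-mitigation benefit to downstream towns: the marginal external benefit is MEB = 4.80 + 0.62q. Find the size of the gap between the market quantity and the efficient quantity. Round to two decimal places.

6.77 units

Market equilibrium (private): 15.82 + 2.99q = 249.86 - 2.35q → q_m = 43.8277.
Social marginal cost = private MC − MEB = 11.02 + 2.37q.
Set SMC = demand: 11.02 + 2.37q = 249.86 - 2.35q → q* = 50.6017.
Gap = |43.8277 − 50.6017| = 6.7740.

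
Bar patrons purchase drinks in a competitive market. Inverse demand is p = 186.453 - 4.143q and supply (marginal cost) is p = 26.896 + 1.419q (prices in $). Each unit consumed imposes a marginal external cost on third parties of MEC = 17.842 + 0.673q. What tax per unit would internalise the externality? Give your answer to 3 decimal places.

tax = $33.139 per unit

Social marginal benefit = demand − MEC = 168.611 - 4.816q.
Set SMB = MC: 168.611 - 4.816q = 26.896 + 1.419q → q* = 22.7289.
The Pigouvian tax equals MEC at q*: 17.842 + 0.673×22.7289 = 33.1385.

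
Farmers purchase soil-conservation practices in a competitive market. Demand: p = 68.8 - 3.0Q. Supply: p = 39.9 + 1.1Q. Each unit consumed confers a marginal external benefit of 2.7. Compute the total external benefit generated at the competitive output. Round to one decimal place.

Market equilibrium (private): 39.9 + 1.1Q = 68.8 - 3.0Q → Q_m = 7.0488.
Total external benefit = MEB × Q_m = 2.7 × 7.0488 = 19.0318.

19.0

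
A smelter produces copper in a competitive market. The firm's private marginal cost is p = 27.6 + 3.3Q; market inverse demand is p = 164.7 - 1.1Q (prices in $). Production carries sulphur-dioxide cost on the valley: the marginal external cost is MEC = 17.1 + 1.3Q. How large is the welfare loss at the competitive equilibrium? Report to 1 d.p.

Market equilibrium (private): 27.6 + 3.3Q = 164.7 - 1.1Q → Q_m = 31.1591.
Social marginal cost = private MC + MEC = 44.7 + 4.6Q.
Set SMC = demand: 44.7 + 4.6Q = 164.7 - 1.1Q → Q* = 21.0526.
The loss is the area between SMC and demand from Q* to Q_m; with linear curves that's a triangle of height MEC(Q_m).
DWL = ½ × 10.1065 × 57.6068 = 291.1016.

DWL = $291.1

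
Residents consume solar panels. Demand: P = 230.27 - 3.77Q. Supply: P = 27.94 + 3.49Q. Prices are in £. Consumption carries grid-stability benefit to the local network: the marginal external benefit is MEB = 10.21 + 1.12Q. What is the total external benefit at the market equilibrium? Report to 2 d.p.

Market equilibrium (private): 27.94 + 3.49Q = 230.27 - 3.77Q → Q_m = 27.8691.
Total external benefit = ∫₀^{Q_m} (10.21 + 1.12Q) dQ = 10.21×27.8691 + ½×1.12×27.8691² = 719.4881.

£719.49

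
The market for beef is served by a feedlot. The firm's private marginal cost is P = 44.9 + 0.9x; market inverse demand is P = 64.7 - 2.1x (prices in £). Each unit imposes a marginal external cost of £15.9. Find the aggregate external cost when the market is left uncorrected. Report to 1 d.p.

£104.9

Market equilibrium (private): 44.9 + 0.9x = 64.7 - 2.1x → x_m = 6.6000.
Total external cost = MEC × x_m = 15.9 × 6.6000 = 104.9400.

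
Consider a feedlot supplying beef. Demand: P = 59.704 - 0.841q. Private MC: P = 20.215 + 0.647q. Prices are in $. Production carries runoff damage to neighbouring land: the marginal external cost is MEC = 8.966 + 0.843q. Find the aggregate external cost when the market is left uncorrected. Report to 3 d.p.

Market equilibrium (private): 20.215 + 0.647q = 59.704 - 0.841q → q_m = 26.5383.
Total external cost = ∫₀^{q_m} (8.966 + 0.843q) dq = 8.966×26.5383 + ½×0.843×26.5383² = 534.7970.

$534.797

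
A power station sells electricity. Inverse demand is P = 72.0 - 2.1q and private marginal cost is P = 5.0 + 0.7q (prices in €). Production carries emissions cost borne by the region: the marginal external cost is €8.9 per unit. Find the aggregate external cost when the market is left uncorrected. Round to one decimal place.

€213.0

Market equilibrium (private): 5.0 + 0.7q = 72.0 - 2.1q → q_m = 23.9286.
Total external cost = MEC × q_m = 8.9 × 23.9286 = 212.9645.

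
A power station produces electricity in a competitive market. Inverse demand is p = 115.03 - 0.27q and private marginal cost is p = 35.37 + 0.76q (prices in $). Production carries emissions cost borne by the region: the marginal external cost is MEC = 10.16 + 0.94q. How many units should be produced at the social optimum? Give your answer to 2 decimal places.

Social marginal cost = private MC + MEC = 45.53 + 1.70q.
Set SMC = demand: 45.53 + 1.70q = 115.03 - 0.27q → q* = 35.2792.

q* = 35.28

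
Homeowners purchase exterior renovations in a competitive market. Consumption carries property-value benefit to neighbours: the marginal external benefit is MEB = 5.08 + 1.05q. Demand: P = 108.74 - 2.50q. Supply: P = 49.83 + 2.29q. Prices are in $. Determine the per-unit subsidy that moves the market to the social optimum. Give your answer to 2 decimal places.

subsidy = $23.05 per unit

Social marginal benefit = demand + MEB = 113.82 - 1.45q.
Set SMB = MC: 113.82 - 1.45q = 49.83 + 2.29q → q* = 17.1096.
The Pigouvian subsidy equals MEB at q*: 5.08 + 1.05×17.1096 = 23.0451.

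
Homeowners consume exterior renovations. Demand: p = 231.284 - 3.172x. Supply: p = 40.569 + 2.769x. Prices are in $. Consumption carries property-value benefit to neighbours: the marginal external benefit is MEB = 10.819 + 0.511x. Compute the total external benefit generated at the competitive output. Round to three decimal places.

Market equilibrium (private): 40.569 + 2.769x = 231.284 - 3.172x → x_m = 32.1015.
Total external benefit = ∫₀^{x_m} (10.819 + 0.511x) dx = 10.819×32.1015 + ½×0.511×32.1015² = 610.6005.

$610.600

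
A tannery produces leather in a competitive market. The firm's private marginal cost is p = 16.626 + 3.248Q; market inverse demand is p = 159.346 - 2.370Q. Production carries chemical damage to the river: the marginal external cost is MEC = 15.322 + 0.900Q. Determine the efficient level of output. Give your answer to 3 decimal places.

Q* = 19.546

Social marginal cost = private MC + MEC = 31.948 + 4.148Q.
Set SMC = demand: 31.948 + 4.148Q = 159.346 - 2.370Q → Q* = 19.5456.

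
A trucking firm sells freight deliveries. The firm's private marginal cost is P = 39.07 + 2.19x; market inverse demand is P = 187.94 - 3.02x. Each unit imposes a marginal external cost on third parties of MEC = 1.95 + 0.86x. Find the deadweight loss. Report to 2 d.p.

DWL = 57.95

Market equilibrium (private): 39.07 + 2.19x = 187.94 - 3.02x → x_m = 28.5739.
Social marginal cost = private MC + MEC = 41.02 + 3.05x.
Set SMC = demand: 41.02 + 3.05x = 187.94 - 3.02x → x* = 24.2043.
The welfare-loss triangle has base |x_m − x*| and height MEC(x_m) (the vertical gap between SMC and demand is zero at x* and MEC at x_m).
DWL = ½ × 4.3696 × 26.5236 = 57.9488.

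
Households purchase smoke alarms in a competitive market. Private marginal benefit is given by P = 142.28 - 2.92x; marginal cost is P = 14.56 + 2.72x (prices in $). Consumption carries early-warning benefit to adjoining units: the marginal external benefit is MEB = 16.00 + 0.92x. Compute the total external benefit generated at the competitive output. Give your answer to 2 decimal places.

Market equilibrium (private): 14.56 + 2.72x = 142.28 - 2.92x → x_m = 22.6454.
Total external benefit = ∫₀^{x_m} (16.00 + 0.92x) dx = 16.00×22.6454 + ½×0.92×22.6454² = 598.2209.

$598.22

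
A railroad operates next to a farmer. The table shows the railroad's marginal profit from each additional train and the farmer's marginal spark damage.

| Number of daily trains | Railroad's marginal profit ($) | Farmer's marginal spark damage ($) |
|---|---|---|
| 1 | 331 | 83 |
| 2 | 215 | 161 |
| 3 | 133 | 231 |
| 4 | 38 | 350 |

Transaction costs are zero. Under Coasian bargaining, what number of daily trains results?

Bargaining reaches the level where marginal profit last exceeds marginal spark damage.
That holds through level 2 (215 ≥ 161) but not at 3 (133 < 231).

2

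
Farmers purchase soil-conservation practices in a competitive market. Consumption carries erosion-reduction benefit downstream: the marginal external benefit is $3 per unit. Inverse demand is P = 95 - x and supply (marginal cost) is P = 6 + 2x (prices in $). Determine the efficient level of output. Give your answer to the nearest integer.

x* = 31

Social marginal benefit = demand + MEB = 98 - x.
Set SMB = MC: 98 - x = 6 + 2x → x* = 30.6667.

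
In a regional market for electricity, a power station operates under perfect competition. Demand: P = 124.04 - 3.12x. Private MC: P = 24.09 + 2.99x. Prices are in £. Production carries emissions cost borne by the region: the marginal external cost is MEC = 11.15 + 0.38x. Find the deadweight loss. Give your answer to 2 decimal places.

Market equilibrium (private): 24.09 + 2.99x = 124.04 - 3.12x → x_m = 16.3584.
Social marginal cost = private MC + MEC = 35.24 + 3.37x.
Set SMC = demand: 35.24 + 3.37x = 124.04 - 3.12x → x* = 13.6826.
The welfare-loss triangle has base |x_m − x*| and height MEC(x_m) (the vertical gap between SMC and demand is zero at x* and MEC at x_m).
DWL = ½ × 2.6758 × 17.3662 = 23.2342.

DWL = £23.23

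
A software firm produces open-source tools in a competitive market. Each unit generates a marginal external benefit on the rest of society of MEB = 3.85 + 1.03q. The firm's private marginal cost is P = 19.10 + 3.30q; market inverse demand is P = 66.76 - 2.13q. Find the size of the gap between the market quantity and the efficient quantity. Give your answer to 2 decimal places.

2.93 units

Market equilibrium (private): 19.10 + 3.30q = 66.76 - 2.13q → q_m = 8.7772.
Social marginal cost = private MC − MEB = 15.25 + 2.27q.
Set SMC = demand: 15.25 + 2.27q = 66.76 - 2.13q → q* = 11.7068.
Gap = |8.7772 − 11.7068| = 2.9296.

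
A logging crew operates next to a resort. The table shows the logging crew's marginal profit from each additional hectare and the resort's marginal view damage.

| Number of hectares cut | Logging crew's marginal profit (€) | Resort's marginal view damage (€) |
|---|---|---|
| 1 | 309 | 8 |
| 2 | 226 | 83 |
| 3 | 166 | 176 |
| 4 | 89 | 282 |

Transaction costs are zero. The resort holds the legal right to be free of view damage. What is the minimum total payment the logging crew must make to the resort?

Efficient level: marginal profit ≥ marginal view damage through level 2, so k* = 2.
With the resort holding the right, the logging crew must at least compensate total damage at k*: 8 + 83 = 91.

€91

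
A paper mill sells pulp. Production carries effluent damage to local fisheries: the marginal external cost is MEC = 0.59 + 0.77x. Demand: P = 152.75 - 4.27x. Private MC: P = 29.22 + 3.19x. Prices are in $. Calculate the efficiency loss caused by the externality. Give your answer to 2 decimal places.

DWL = $10.81

Market equilibrium (private): 29.22 + 3.19x = 152.75 - 4.27x → x_m = 16.5590.
Social marginal cost = private MC + MEC = 29.81 + 3.96x.
Set SMC = demand: 29.81 + 3.96x = 152.75 - 4.27x → x* = 14.9380.
The loss is the area between SMC and demand from x* to x_m; with linear curves that's a triangle of height MEC(x_m).
DWL = ½ × 1.6210 × 13.3404 = 10.8124.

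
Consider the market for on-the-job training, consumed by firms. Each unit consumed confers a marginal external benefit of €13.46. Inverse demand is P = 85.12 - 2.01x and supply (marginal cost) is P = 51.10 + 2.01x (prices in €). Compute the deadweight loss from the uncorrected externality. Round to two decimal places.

DWL = €22.53

Market equilibrium (private): 51.10 + 2.01x = 85.12 - 2.01x → x_m = 8.4627.
Social marginal benefit = demand + MEB = 98.58 - 2.01x.
Set SMB = MC: 98.58 - 2.01x = 51.10 + 2.01x → x* = 11.8109.
Height of the DWL triangle at x_m is SMB(x_m) − MC(x_m) = MEB(x_m) = 13.4600.
DWL = ½ × 3.3482 × 13.4600 = 22.5334.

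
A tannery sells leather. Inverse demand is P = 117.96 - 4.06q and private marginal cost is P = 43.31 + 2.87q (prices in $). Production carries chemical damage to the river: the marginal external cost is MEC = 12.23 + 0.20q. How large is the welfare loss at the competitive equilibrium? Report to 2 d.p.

Market equilibrium (private): 43.31 + 2.87q = 117.96 - 4.06q → q_m = 10.7720.
Social marginal cost = private MC + MEC = 55.54 + 3.07q.
Set SMC = demand: 55.54 + 3.07q = 117.96 - 4.06q → q* = 8.7546.
Height of the DWL triangle at q_m is SMC(q_m) − demand(q_m) = MEC(q_m) = 14.3844.
DWL = ½ × 2.0174 × 14.3844 = 14.5095.

DWL = $14.51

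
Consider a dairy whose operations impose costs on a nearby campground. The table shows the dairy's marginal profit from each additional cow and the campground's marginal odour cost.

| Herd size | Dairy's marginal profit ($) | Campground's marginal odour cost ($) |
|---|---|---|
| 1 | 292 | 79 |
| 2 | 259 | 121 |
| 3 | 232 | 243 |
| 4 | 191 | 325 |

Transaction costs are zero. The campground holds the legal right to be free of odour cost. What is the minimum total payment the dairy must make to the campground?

$200

Efficient level: marginal profit ≥ marginal odour cost through level 2, so k* = 2.
With the campground holding the right, the dairy must at least compensate total damage at k*: 79 + 121 = 200.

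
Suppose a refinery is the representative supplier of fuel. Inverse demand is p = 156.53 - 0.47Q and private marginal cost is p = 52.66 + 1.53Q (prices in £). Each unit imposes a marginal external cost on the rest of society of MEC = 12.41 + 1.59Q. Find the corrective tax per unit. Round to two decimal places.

tax = £52.92 per unit

Social marginal cost = private MC + MEC = 65.07 + 3.12Q.
Set SMC = demand: 65.07 + 3.12Q = 156.53 - 0.47Q → Q* = 25.4763.
The Pigouvian tax equals MEC at Q*: 12.41 + 1.59×25.4763 = 52.9173.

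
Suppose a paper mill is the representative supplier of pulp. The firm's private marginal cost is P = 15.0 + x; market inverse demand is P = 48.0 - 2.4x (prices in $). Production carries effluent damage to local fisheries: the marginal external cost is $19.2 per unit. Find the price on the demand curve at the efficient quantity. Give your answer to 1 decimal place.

P = $38.3

Social marginal cost = private MC + MEC = 34.2 + x.
Set SMC = demand: 34.2 + x = 48.0 - 2.4x → x* = 4.0588.
Consumer price on the demand curve at x*: 48.0 − 2.4×4.0588 = 38.2589.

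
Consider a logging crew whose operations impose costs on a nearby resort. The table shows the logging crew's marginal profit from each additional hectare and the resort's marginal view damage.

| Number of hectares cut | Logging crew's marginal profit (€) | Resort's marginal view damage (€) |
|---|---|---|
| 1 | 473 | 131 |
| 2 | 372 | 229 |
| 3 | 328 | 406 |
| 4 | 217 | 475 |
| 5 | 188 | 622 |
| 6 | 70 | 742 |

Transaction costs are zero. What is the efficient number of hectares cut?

Bargaining reaches the level where marginal profit last exceeds marginal view damage.
That holds through level 2 (372 ≥ 229) but not at 3 (328 < 406).

2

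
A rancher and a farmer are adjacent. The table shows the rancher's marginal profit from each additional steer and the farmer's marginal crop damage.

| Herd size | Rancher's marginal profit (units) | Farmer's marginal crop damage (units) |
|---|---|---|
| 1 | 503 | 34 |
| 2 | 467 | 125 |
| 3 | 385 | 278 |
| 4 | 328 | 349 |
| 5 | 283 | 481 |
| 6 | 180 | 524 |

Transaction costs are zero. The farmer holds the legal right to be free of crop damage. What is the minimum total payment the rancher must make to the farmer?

437

Efficient level: marginal profit ≥ marginal crop damage through level 3, so k* = 3.
With the farmer holding the right, the rancher must at least compensate total damage at k*: 34 + 125 + 278 = 437.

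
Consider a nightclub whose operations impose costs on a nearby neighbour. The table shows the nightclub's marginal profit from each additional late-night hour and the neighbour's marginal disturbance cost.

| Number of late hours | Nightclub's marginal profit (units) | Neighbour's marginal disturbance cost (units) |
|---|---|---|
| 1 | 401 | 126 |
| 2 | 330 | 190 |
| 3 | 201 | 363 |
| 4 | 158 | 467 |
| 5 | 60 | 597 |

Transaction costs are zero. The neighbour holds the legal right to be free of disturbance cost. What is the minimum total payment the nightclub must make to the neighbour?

Efficient level: marginal profit ≥ marginal disturbance cost through level 2, so k* = 2.
With the neighbour holding the right, the nightclub must at least compensate total damage at k*: 126 + 190 = 316.

316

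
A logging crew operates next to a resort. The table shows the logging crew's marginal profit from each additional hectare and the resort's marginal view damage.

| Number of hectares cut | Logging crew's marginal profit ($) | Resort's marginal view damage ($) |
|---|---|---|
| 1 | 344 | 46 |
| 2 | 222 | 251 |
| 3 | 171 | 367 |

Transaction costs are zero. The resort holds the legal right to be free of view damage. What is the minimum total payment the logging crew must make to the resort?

Efficient level: marginal profit ≥ marginal view damage through level 1, so k* = 1.
With the resort holding the right, the logging crew must at least compensate total damage at k*: 46 = 46.

$46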